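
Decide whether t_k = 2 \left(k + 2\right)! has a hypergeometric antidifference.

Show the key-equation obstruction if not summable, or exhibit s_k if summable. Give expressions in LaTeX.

No — negative degree bound, so no certificate f.

t_(k+1)/t_k = k + 3.
So A=k + 3 and B=1, with C=1.
f must satisfy (k + 3)·f(k+1) − (1)·f(k) = 1.
Bound: deg f ≤ -1.
Negative degree bound (-1): no f exists, t_k not Gosper-summable.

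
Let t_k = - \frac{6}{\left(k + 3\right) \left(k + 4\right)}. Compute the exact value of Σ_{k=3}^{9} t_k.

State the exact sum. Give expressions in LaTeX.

Σ = -7/13

Step 1: r(k) = (k + 3)/(k + 5).
Gosper form: A/B · C(k+1)/C(k) with A=k + 3, B=k + 5, C=1.
Need (k + 3)·f(k+1) − (k + 4)·f(k) = 1.
From deg A=1, deg B=1, deg C=0: d=1.
Coefficient equations give f(k) = k/3.
So s_k = (B(k−1)f/C)·t_k = (k*(k + 4)/3)·t_k = -2*k/(k + 3).
Δs = -6/(k**2 + 7*k + 12), as required.
Evaluate s at k=10 and k=3: -20/13 and -1; difference -7/13.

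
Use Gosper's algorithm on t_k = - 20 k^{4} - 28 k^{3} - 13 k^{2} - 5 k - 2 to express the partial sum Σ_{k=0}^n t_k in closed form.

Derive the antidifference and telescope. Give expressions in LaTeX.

Ratio r(k) = (20*k**4 + 108*k**3 + 217*k**2 + 195*k + 68)/(20*k**4 + 28*k**3 + 13*k**2 + 5*k + 2).
A = 1, B = 1, C = k**4 + 7*k**3/5 + 13*k**2/20 + k/4 + 1/10.
Solve (1)·f(k+1) − (1)·f(k) = k**4 + 7*k**3/5 + 13*k**2/20 + k/4 + 1/10.
Degrees (0,0,4) ⇒ d ≤ 5.
Match coefficients ⇒ f(k) = k*(4*k**4 - 3*k**3 - 3*k**2 + 3*k + 1)/20.
Get s_k = R·t_k = k*(-4*k**4 + 3*k**3 + 3*k**2 - 3*k - 1) with R(k) = B(k−1)f(k)/C(k) = k*(4*k**4 - 3*k**3 - 3*k**2 + 3*k + 1)/(20*k**4 + 28*k**3 + 13*k**2 + 5*k + 2).
s_(k+1) − s_k = -20*k**4 - 28*k**3 - 13*k**2 - 5*k - 2 = t_k.
s_(n+1) = -4*n**5 - 17*n**4 - 25*n**3 - 16*n**2 - 6*n - 2 and s_(0) = 0, so S(n) = -4*n**5 - 17*n**4 - 25*n**3 - 16*n**2 - 6*n - 2.

S(n) = - 4 n^{5} - 17 n^{4} - 25 n^{3} - 16 n^{2} - 6 n - 2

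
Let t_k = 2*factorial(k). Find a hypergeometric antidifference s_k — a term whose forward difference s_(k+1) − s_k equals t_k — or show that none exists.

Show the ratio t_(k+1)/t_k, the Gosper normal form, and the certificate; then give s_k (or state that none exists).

Compute t_(k+1)/t_k: get k + 1.
Gosper form: A/B · C(k+1)/C(k) with A=k + 1, B=1, C=1.
f must satisfy (k + 1)·f(k+1) − (1)·f(k) = 1.
Bound: deg f ≤ -1.
Bound -1 < 0, so the key equation has no polynomial solution.

none (Gosper's algorithm certifies no s_k)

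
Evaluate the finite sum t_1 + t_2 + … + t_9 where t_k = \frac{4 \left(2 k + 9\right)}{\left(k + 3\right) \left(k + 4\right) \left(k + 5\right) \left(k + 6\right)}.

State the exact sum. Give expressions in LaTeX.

The ratio is (k + 3)*(2*k + 11)/((k + 7)*(2*k + 9)).
A = k + 3, B = k + 7, C = k + 9/2.
f must satisfy (k + 3)·f(k+1) − (k + 6)·f(k) = k + 9/2.
From deg A=1, deg B=1, deg C=1: d=3.
A polynomial solution: f(k) = k*(k + 4)*(k + 8)/30.
R(k) = B(k−1)·f(k)/C(k) = k*(k + 4)*(k + 6)*(k + 8)/(15*(2*k + 9)); s_k = R·t_k = 4*k*(k + 8)/(15*(k**2 + 8*k + 15)).
Verify: 4*(2*k + 9)/(k**4 + 18*k**3 + 119*k**2 + 342*k + 360) matches t_k.
Sum = s_(10) − s_(1); s_(10) = 16/65, s_(1) = 1/10 ⇒ 19/130.

Σ = 19/130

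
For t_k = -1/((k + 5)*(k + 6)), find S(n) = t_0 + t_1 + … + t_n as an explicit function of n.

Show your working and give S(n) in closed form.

The ratio is (k + 5)/(k + 7).
Normal form (A,B,C) = (k + 5, k + 7, 1).
Set up (k + 5)·f(k+1) − (k + 6)·f(k) − (1) = 0.
From deg A=1, deg B=1, deg C=0: d=1.
Coefficient equations give f(k) = k/5.
R(k) = B(k−1)·f(k)/C(k) = k*(k + 6)/5; s_k = R·t_k = -k/(5*k + 25).
Δs = -1/(k**2 + 11*k + 30), as required.
Evaluate: s_(n+1) = (-n - 1)/(5*(n + 6)); subtract s_(0) = 0 ⇒ S(n) = (-n - 1)/(5*(n + 6)).

S(n) = (-n - 1)/(5*(n + 6))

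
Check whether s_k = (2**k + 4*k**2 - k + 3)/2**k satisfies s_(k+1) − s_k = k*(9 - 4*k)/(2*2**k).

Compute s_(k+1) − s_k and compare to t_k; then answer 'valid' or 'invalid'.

valid (s_(k+1) − s_k reduces to t_k)

s_(k+1) = (2*2**k - k + 4*(k + 1)**2 + 2)/(2*2**k)
s_(k+1) − s_k = k*(9 - 4*k)/(2*2**k)
(s_(k+1) − s_k) − t_k = 0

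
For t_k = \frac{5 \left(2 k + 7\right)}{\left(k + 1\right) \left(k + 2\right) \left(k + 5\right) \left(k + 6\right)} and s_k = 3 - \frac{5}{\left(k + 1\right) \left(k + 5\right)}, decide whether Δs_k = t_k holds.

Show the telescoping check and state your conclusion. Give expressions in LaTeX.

Valid — Δs_k = t_k.

s_(k+1) = 3 - 5/((k + 2)*(k + 6))
s_(k+1) − s_k = 5*(2*k + 7)/(k**4 + 14*k**3 + 65*k**2 + 112*k + 60)
(s_(k+1) − s_k) − t_k = 0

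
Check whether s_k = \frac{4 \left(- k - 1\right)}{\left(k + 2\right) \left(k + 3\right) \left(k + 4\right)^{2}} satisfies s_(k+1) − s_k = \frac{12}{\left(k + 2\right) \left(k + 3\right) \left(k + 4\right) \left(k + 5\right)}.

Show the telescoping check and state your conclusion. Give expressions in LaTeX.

Invalid: residual \frac{12 \left(- 4 k - 17\right)}{k^{6} + 23 k^{5} + 217 k^{4} + 1073 k^{3} + 2926 k^{2} + 4160 k + 2400} ≠ 0.

s_(k+1) = 4*(-k - 2)/((k + 3)*(k + 4)*(k + 5)**2)
s_(k+1) − s_k = 12*(k**2 + 5*k + 3)/(k**6 + 23*k**5 + 217*k**4 + 1073*k**3 + 2926*k**2 + 4160*k + 2400)
(s_(k+1) − s_k) − t_k = 12*(-4*k - 17)/(k**6 + 23*k**5 + 217*k**4 + 1073*k**3 + 2926*k**2 + 4160*k + 2400)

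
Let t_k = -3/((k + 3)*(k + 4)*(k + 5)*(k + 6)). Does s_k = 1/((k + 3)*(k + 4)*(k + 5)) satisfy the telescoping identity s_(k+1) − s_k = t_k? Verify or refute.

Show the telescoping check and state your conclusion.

Valid: the claim telescopes to t_k.

s_(k+1) = 1/((k + 4)*(k + 5)*(k + 6))
s_(k+1) − s_k = -3/((k + 3)*(k + 4)*(k + 5)*(k + 6))
(s_(k+1) − s_k) − t_k = 0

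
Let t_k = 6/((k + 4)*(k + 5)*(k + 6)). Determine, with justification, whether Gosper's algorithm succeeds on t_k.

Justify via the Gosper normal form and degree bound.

Yes. s_k = 3*k*(k + 9)/(20*(k + 4)*(k + 5)).

Step 1: r(k) = (k + 4)/(k + 7).
Factor: A=k + 4; B=k + 7; C=1.
Need (k + 4)·f(k+1) − (k + 6)·f(k) = 1.
Bound: deg f ≤ 2.
Match coefficients ⇒ f(k) = k*(k + 9)/40.
So s_k = (B(k−1)f/C)·t_k = (k*(k + 6)*(k + 9)/40)·t_k = 3*k*(k + 9)/(20*(k + 4)*(k + 5)).
Δs = 6/(k**3 + 15*k**2 + 74*k + 120), as required.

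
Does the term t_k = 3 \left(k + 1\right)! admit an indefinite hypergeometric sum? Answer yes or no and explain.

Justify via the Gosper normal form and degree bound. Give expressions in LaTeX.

t_(k+1)/t_k = k + 2.
Gosper form: A/B · C(k+1)/C(k) with A=k + 2, B=1, C=1.
Need (k + 2)·f(k+1) − (1)·f(k) = 1.
deg f ≤ -1 (via 1,0,0).
Negative degree bound (-1): no f exists, t_k not Gosper-summable.

No — negative degree bound, so no certificate f.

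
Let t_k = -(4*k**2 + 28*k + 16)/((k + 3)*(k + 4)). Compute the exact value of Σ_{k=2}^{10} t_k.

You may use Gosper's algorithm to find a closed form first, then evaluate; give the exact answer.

Σ = -1116/35

t_(k+1)/t_k = (k + 3)*(7*k + (k + 1)**2 + 11)/((k + 5)*(k**2 + 7*k + 4)).
So A=k + 3 and B=k + 5, with C=k**2 + 7*k + 4.
Set up (k + 3)·f(k+1) − (k + 4)·f(k) − (k**2 + 7*k + 4) = 0.
Bound: deg f ≤ 2.
Solving with deg f ≤ 2: f(k) = k*(3*k + 1)/3.
R(k) = B(k−1)·f(k)/C(k) = k*(k + 4)*(3*k + 1)/(3*(k**2 + 7*k + 4)); s_k = R·t_k = -4*k*(3*k + 1)/(3*k + 9).
s_(k+1) − s_k = 4*(-k**2 - 7*k - 4)/(k**2 + 7*k + 12) = t_k.
Evaluate s at k=11 and k=2: -748/21 and -56/15; difference -1116/35.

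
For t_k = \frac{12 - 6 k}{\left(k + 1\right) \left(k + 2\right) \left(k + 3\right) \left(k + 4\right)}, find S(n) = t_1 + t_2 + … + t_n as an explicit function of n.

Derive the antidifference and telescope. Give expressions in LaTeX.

S(n) = \frac{3 n}{n^{3} + 9 n^{2} + 26 n + 24}

r(k) = (k - 1)*(k + 1)/((k - 2)*(k + 5)) after simplifying.
Take A(k)=k + 1, B(k)=k + 5, C(k)=k - 2.
Solve (k + 1)·f(k+1) − (k + 4)·f(k) = k - 2.
Degrees (1,1,1) ⇒ d ≤ 3.
Coefficient equations give f(k) = -k*(k**2 + 6*k + 17)/12.
Certificate R = B(k−1)f/C = -k*(k + 4)*(k**2 + 6*k + 17)/(12*(k - 2)) gives s_k = k*(k**2 + 6*k + 17)/(2*(k + 1)*(k + 2)*(k + 3)).
Check: Δs_k = 6*(2 - k)/(k**4 + 10*k**3 + 35*k**2 + 50*k + 24). ✓
s_(n+1) = (n**3 + 9*n**2 + 32*n + 24)/(2*(n**3 + 9*n**2 + 26*n + 24)) and s_(1) = 1/2, so S(n) = 3*n/(n**3 + 9*n**2 + 26*n + 24).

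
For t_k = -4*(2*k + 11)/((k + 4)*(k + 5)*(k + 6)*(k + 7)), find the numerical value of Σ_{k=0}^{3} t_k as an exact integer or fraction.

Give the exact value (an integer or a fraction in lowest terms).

Σ = -7/60

t_(k+1)/t_k = (k + 4)*(2*k + 13)/((k + 8)*(2*k + 11)).
Gosper form: A/B · C(k+1)/C(k) with A=k + 4, B=k + 8, C=k + 11/2.
Set up (k + 4)·f(k+1) − (k + 7)·f(k) − (k + 11/2) = 0.
d = 3 from the (1,1,1) case.
Match coefficients ⇒ f(k) = k*(k + 5)*(k + 10)/48.
Certificate R = B(k−1)f/C = k*(k + 5)*(k + 7)*(k + 10)/(24*(2*k + 11)) gives s_k = k*(-k - 10)/(6*(k**2 + 10*k + 24)).
Check: Δs_k = 4*(-2*k - 11)/(k**4 + 22*k**3 + 179*k**2 + 638*k + 840). ✓
Telescoping: Σ = s_(4) − s_(0) = -7/60 − (0) = -7/60.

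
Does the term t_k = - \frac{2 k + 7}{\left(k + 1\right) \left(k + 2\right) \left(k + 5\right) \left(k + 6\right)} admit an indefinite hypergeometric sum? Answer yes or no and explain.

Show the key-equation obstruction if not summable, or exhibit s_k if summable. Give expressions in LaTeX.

Yes. s_k = \frac{k \left(- k - 6\right)}{5 \left(k^{2} + 6 k + 5\right)}.

The ratio is (k + 1)*(k + 5)*(2*k + 9)/((k + 3)*(k + 7)*(2*k + 7)).
A = k + 1, B = k + 7, C = k**3 + 21*k**2/2 + 73*k/2 + 42.
Need (k + 1)·f(k+1) − (k + 6)·f(k) = k**3 + 21*k**2/2 + 73*k/2 + 42.
From deg A=1, deg B=1, deg C=3: d=5.
Coefficient equations give f(k) = k*(k + 2)*(k + 3)*(k + 4)*(k + 6)/10.
So s_k = (B(k−1)f/C)·t_k = (k*(k + 2)*(k + 6)**2/(5*(2*k + 7)))·t_k = k*(-k - 6)/(5*(k**2 + 6*k + 5)).
Check: Δs_k = (-2*k - 7)/(k**4 + 14*k**3 + 65*k**2 + 112*k + 60). ✓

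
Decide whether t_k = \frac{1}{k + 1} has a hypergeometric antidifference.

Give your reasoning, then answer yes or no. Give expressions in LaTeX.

No. Not Gosper-summable.

Ratio r(k) = (k + 1)/(k + 2).
A = k + 1, B = k + 2, C = 1.
Set up (k + 1)·f(k+1) − (k + 1)·f(k) − (1) = 0.
d = 0 from the (1,1,0) case.
Put f(k) = c0: A·f(k+1) − B(k−1)·f(k) − C = -1; need -1 = 0 — inconsistent ⇒ no f, not summable.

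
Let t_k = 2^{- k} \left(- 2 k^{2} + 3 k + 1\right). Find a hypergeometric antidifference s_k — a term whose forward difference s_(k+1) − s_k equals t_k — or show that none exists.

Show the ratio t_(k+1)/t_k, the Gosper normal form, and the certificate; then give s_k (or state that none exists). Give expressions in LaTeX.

Compute t_(k+1)/t_k: get (2*k**2 + k - 2)/(2*(2*k**2 - 3*k - 1)).
Take A(k)=1/2, B(k)=1, C(k)=k**2 - 3*k/2 - 1/2.
Solve (1/2)·f(k+1) − (1)·f(k) = k**2 - 3*k/2 - 1/2.
d = 2 from the (0,0,2) case.
Match coefficients ⇒ f(k) = -2*k**2 - k - 2.
R(k) = B(k−1)·f(k)/C(k) = -2*(2*k**2 + k + 2)/(2*k**2 - 3*k - 1); s_k = R·t_k = 2**(1 - k)*(2*k**2 + k + 2).
Verify: (-2*k**2 + 3*k + 1)/2**k matches t_k.

s_k = 2^{1 - k} \left(2 k^{2} + k + 2\right)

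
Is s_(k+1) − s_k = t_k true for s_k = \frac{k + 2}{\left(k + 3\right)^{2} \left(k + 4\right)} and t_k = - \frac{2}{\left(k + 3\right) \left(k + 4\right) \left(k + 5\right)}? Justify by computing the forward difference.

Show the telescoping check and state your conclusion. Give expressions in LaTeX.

Invalid: residual \frac{3 k + 11}{k^{5} + 19 k^{4} + 143 k^{3} + 533 k^{2} + 984 k + 720} ≠ 0.

s_(k+1) = (k + 3)/((k + 4)**2*(k + 5))
s_(k+1) − s_k = (-(k + 2)*(k + 4)*(k + 5) + (k + 3)**3)/((k + 3)**2*(k + 4)**2*(k + 5))
(s_(k+1) − s_k) − t_k = (3*k + 11)/(k**5 + 19*k**4 + 143*k**3 + 533*k**2 + 984*k + 720)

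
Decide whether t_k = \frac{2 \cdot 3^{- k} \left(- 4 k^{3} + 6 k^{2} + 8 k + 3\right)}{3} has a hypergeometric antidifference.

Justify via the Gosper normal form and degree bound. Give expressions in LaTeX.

Step 1: r(k) = (4*k**3 + 6*k**2 - 8*k - 13)/(3*(4*k**3 - 6*k**2 - 8*k - 3)).
Factor: A=1/3; B=1; C=k**3 - 3*k**2/2 - 2*k - 3/4.
Key eq: (1/3)·f(k+1) = (1)·f(k) + (k**3 - 3*k**2/2 - 2*k - 3/4).
Degrees (0,0,3) ⇒ d ≤ 3.
Solving with deg f ≤ 3: f(k) = -3*(k - 1)*(2*k**2 + 2*k + 1)/4.
So s_k = (B(k−1)f/C)·t_k = (-3*(k - 1)*(2*k**2 + 2*k + 1)/(4*k**3 - 6*k**2 - 8*k - 3))·t_k = 2*(2*k**3 - k - 1)/3**k.
s_(k+1) − s_k = 2*(-4*k**3 + 6*k**2 + 8*k + 3)/(3*3**k) = t_k.

Yes. s_k = 2 \cdot 3^{- k} \left(2 k^{3} - k - 1\right).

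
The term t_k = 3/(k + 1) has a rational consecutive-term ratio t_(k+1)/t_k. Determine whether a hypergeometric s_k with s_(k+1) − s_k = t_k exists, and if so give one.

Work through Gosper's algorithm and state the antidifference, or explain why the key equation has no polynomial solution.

none — t_k is not Gosper-summable

The ratio is (k + 1)/(k + 2).
A = k + 1, B = k + 2, C = 1.
f must satisfy (k + 1)·f(k+1) − (k + 1)·f(k) = 1.
Bound: deg f ≤ 0.
Put f(k) = c0: A·f(k+1) − B(k−1)·f(k) − C = -1; need -1 = 0 — inconsistent ⇒ no f, not summable.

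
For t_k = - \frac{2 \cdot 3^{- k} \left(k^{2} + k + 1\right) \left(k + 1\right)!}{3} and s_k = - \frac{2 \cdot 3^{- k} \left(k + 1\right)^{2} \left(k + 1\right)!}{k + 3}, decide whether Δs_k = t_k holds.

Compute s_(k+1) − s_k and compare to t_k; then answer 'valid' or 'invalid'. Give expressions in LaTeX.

s_(k+1) = -2*(k + 2)**2*factorial(k + 2)/(3*3**k*(k + 4))
s_(k+1) − s_k = -2*(k**4 + 6*k**3 + 12*k**2 + 17*k + 12)*factorial(k + 1)/(3*3**k*(k + 3)*(k + 4))
(s_(k+1) − s_k) − t_k = 4*k*(k**2 + 4*k + 1)*factorial(k + 1)/(3*3**k*(k + 3)*(k + 4))

Invalid: residual \frac{4 \cdot 3^{- k} k \left(k^{2} + 4 k + 1\right) \left(k + 1\right)!}{3 \left(k + 3\right) \left(k + 4\right)} ≠ 0.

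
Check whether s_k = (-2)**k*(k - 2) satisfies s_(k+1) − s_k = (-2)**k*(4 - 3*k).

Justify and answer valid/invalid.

valid; difference matches t_k

s_(k+1) = (-2)**(k + 1)*(k - 1)
s_(k+1) − s_k = (-2)**k*(4 - 3*k)
(s_(k+1) − s_k) − t_k = 0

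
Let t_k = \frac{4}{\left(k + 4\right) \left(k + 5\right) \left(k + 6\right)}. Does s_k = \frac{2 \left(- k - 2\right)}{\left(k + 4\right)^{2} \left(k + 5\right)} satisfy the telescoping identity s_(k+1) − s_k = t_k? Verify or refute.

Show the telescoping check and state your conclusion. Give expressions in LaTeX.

Invalid: residual \frac{4 \left(- 3 k - 14\right)}{k^{5} + 24 k^{4} + 229 k^{3} + 1086 k^{2} + 2560 k + 2400} ≠ 0.

s_(k+1) = 2*(-k - 3)/((k + 5)**2*(k + 6))
s_(k+1) − s_k = 4*(k**2 + 6*k + 6)/(k**5 + 24*k**4 + 229*k**3 + 1086*k**2 + 2560*k + 2400)
(s_(k+1) − s_k) − t_k = 4*(-3*k - 14)/(k**5 + 24*k**4 + 229*k**3 + 1086*k**2 + 2560*k + 2400)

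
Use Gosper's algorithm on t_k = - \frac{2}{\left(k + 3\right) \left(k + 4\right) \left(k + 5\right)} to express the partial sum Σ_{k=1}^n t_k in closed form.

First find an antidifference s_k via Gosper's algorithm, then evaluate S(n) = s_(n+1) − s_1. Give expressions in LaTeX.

r(k) = (k + 3)/(k + 6) after simplifying.
A = k + 3, B = k + 6, C = 1.
Solve (k + 3)·f(k+1) − (k + 5)·f(k) = 1.
From deg A=1, deg B=1, deg C=0: d=2.
Solving with deg f ≤ 2: f(k) = k*(k + 7)/24.
So s_k = (B(k−1)f/C)·t_k = (k*(k + 5)*(k + 7)/24)·t_k = k*(-k - 7)/(12*(k + 3)*(k + 4)).
s_(k+1) − s_k = -2/(k**3 + 12*k**2 + 47*k + 60) = t_k.
s_(n+1) = (-n**2 - 9*n - 8)/(12*(n**2 + 9*n + 20)) and s_(1) = -1/30, so S(n) = n*(-n - 9)/(20*(n**2 + 9*n + 20)).

S(n) = \frac{n \left(- n - 9\right)}{20 \left(n^{2} + 9 n + 20\right)}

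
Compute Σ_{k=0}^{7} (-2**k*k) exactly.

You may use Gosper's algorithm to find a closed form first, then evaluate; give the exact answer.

Step 1: r(k) = 2 + 2/k.
Factor: A=2; B=1; C=k.
f must satisfy (2)·f(k+1) − (1)·f(k) = k.
deg f ≤ 1 (via 0,0,1).
A polynomial solution: f(k) = k - 2.
So s_k = (B(k−1)f/C)·t_k = ((k - 2)/k)·t_k = 2**k*(2 - k).
Verify: -2**k*k matches t_k.
Sum = s_(8) − s_(0); s_(8) = -1536, s_(0) = 2 ⇒ -1538.

Σ = -1538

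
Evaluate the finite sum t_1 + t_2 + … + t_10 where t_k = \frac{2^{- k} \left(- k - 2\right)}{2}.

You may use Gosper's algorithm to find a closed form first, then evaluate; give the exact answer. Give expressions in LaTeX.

Σ = -2041/1024

The ratio is (k + 3)/(2*(k + 2)).
So A=1/2 and B=1, with C=k + 2.
Solve (1/2)·f(k+1) − (1)·f(k) = k + 2.
Bound: deg f ≤ 1.
A polynomial solution: f(k) = -2*(k + 3).
R(k) = B(k−1)·f(k)/C(k) = -2*(k + 3)/(k + 2); s_k = R·t_k = (k + 3)/2**k.
Δs = (-k - 2)/(2*2**k), as required.
Sum = s_(11) − s_(1); s_(11) = 7/1024, s_(1) = 2 ⇒ -2041/1024.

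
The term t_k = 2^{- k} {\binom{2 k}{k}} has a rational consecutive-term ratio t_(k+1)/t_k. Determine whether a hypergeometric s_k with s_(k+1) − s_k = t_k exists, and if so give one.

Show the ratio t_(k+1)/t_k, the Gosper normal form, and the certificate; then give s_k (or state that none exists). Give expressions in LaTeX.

no hypergeometric antidifference exists

t_(k+1)/t_k = (2*k + 1)/(k + 1).
Factor: A=2*k + 1; B=k + 1; C=1.
Solve (2*k + 1)·f(k+1) − (k)·f(k) = 1.
Bound: deg f ≤ -1.
Bound -1 < 0, so the key equation has no polynomial solution.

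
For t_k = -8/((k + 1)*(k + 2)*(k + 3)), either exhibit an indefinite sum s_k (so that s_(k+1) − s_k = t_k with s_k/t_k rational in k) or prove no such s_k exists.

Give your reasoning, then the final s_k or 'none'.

Ratio r(k) = (k + 1)/(k + 4).
Factor: A=k + 1; B=k + 4; C=1.
Solve (k + 1)·f(k+1) − (k + 3)·f(k) = 1.
Bound: deg f ≤ 2.
Solve for f: f(k) = k*(k + 3)/4 (degree 2 ≤ 2).
So s_k = (B(k−1)f/C)·t_k = (k*(k + 3)**2/4)·t_k = 2*k*(-k - 3)/((k + 1)*(k + 2)).
s_(k+1) − s_k = -8/(k**3 + 6*k**2 + 11*k + 6) = t_k.

s_k = 2*k*(-k - 3)/((k + 1)*(k + 2))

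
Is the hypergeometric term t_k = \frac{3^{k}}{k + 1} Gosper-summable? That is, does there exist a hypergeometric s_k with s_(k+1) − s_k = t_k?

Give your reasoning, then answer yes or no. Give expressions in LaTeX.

No — negative degree bound, so no certificate f.

Ratio r(k) = 3*(k + 1)/(k + 2).
So A=3*k + 3 and B=k + 2, with C=1.
Set up (3*k + 3)·f(k+1) − (k + 1)·f(k) − (1) = 0.
d = -1 from the (1,1,0) case.
Bound -1 < 0, so the key equation has no polynomial solution.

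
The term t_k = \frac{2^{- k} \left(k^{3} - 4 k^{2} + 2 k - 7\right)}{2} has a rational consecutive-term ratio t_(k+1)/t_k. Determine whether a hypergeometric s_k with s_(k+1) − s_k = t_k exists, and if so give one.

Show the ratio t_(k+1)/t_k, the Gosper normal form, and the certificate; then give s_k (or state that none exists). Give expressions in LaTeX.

The ratio is (k**3 - k**2 - 3*k - 8)/(2*(k**3 - 4*k**2 + 2*k - 7)).
Factor: A=1/2; B=1; C=k**3 - 4*k**2 + 2*k - 7.
Key eq: (1/2)·f(k+1) = (1)·f(k) + (k**3 - 4*k**2 + 2*k - 7).
Bound: deg f ≤ 3.
A polynomial solution: f(k) = -2*(k**3 - k**2 + 3*k - 4).
R(k) = B(k−1)·f(k)/C(k) = -2*(k**3 - k**2 + 3*k - 4)/(k**3 - 4*k**2 + 2*k - 7); s_k = R·t_k = (-k**3 + k**2 - 3*k + 4)/2**k.
Verify: (k**3 - 4*k**2 + 2*k - 7)/(2*2**k) matches t_k.

s_k = 2^{- k} \left(- k^{3} + k^{2} - 3 k + 4\right)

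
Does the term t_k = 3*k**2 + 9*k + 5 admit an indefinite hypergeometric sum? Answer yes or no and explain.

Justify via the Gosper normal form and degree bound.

Yes. s_k = k*(k**2 + 3*k + 1).

t_(k+1)/t_k = (3*k**2 + 15*k + 17)/(3*k**2 + 9*k + 5).
Take A(k)=1, B(k)=1, C(k)=k**2 + 3*k + 5/3.
Set up (1)·f(k+1) − (1)·f(k) − (k**2 + 3*k + 5/3) = 0.
Degrees (0,0,2) ⇒ d ≤ 3.
Solve for f: f(k) = k*(k**2 + 3*k + 1)/3 (degree 3 ≤ 3).
R(k) = B(k−1)·f(k)/C(k) = k*(k**2 + 3*k + 1)/(3*k**2 + 9*k + 5); s_k = R·t_k = k*(k**2 + 3*k + 1).
Δs = 3*k**2 + 9*k + 5, as required.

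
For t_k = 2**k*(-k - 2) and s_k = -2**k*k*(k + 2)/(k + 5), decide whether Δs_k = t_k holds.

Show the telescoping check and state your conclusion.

s_(k+1) = -2**(k + 1)*(k + 1)*(k + 3)/(k + 6)
s_(k+1) − s_k = 2**k*(-k**3 - 10*k**2 - 34*k - 30)/(k**2 + 11*k + 30)
(s_(k+1) − s_k) − t_k = 3*2**k*(k**2 + 6*k + 10)/(k**2 + 11*k + 30)

Invalid: residual 3*2**k*(k**2 + 6*k + 10)/(k**2 + 11*k + 30) ≠ 0.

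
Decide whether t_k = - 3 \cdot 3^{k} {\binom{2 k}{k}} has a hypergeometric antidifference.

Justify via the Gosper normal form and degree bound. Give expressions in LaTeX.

The ratio is 6*(2*k + 1)/(k + 1).
Gosper form: A/B · C(k+1)/C(k) with A=12*k + 6, B=k + 1, C=1.
Need (12*k + 6)·f(k+1) − (k)·f(k) = 1.
Degrees (1,1,0) ⇒ d ≤ -1.
Bound -1 < 0, so the key equation has no polynomial solution.

No — key equation has no polynomial f.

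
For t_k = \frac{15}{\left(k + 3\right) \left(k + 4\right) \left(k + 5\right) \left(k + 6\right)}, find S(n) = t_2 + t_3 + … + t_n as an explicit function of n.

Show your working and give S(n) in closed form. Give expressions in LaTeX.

S(n) = \frac{n^{3} + 15 n^{2} + 74 n - 90}{42 \left(n^{3} + 15 n^{2} + 74 n + 120\right)}

r(k) = (k + 3)/(k + 7) after simplifying.
Take A(k)=k + 3, B(k)=k + 7, C(k)=1.
Solve (k + 3)·f(k+1) − (k + 6)·f(k) = 1.
Degrees (1,1,0) ⇒ d ≤ 3.
A polynomial solution: f(k) = k*(k**2 + 12*k + 47)/180.
Get s_k = R·t_k = k*(k**2 + 12*k + 47)/(12*(k + 3)*(k + 4)*(k + 5)) with R(k) = B(k−1)f(k)/C(k) = k*(k + 6)*(k**2 + 12*k + 47)/180.
s_(k+1) − s_k = 15/(k**4 + 18*k**3 + 119*k**2 + 342*k + 360) = t_k.
s_(n+1) = (n**3 + 15*n**2 + 74*n + 60)/(12*(n**3 + 15*n**2 + 74*n + 120)) and s_(2) = 5/84, so S(n) = (n**3 + 15*n**2 + 74*n - 90)/(42*(n**3 + 15*n**2 + 74*n + 120)).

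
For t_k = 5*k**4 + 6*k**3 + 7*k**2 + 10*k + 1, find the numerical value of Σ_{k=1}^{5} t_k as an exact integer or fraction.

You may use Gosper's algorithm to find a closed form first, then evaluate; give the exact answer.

Ratio r(k) = (5*k**4 + 26*k**3 + 55*k**2 + 62*k + 29)/(5*k**4 + 6*k**3 + 7*k**2 + 10*k + 1).
So A=1 and B=1, with C=k**4 + 6*k**3/5 + 7*k**2/5 + 2*k + 1/5.
Set up (1)·f(k+1) − (1)·f(k) − (k**4 + 6*k**3/5 + 7*k**2/5 + 2*k + 1/5) = 0.
From deg A=0, deg B=0, deg C=4: d=5.
Coefficient equations give f(k) = k*(k**4 - k**3 + k**2 + 3*k - 3)/5.
Certificate R = B(k−1)f/C = k*(k**4 - k**3 + k**2 + 3*k - 3)/(5*k**4 + 6*k**3 + 7*k**2 + 10*k + 1) gives s_k = k*(k**4 - k**3 + k**2 + 3*k - 3).
Verify: 5*k**4 + 6*k**3 + 7*k**2 + 10*k + 1 matches t_k.
Sum = s_(6) − s_(1); s_(6) = 6786, s_(1) = 1 ⇒ 6785.

Σ = 6785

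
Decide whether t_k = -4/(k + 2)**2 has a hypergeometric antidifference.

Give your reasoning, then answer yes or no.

No — key equation has no polynomial f.

Compute t_(k+1)/t_k: get (k + 2)**2/(k + 3)**2.
Take A(k)=k**2 + 4*k + 4, B(k)=k**2 + 6*k + 9, C(k)=1.
Need (k**2 + 4*k + 4)·f(k+1) − (k**2 + 4*k + 4)·f(k) = 1.
From deg A=2, deg B=2, deg C=0: d=0.
Generic f = c0 gives residual -1; -1 = 0 cannot hold, so t_k is not Gosper-summable.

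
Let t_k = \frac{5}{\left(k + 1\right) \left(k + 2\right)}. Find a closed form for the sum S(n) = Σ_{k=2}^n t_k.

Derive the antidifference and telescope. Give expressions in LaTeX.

t_(k+1)/t_k = (k + 1)/(k + 3).
Factor: A=k + 1; B=k + 3; C=1.
f must satisfy (k + 1)·f(k+1) − (k + 2)·f(k) = 1.
Degrees (1,1,0) ⇒ d ≤ 1.
Coefficient equations give f(k) = k.
So s_k = (B(k−1)f/C)·t_k = (k*(k + 2))·t_k = 5*k/(k + 1).
Verify: 5/(k**2 + 3*k + 2) matches t_k.
Evaluate: s_(n+1) = 5*(n + 1)/(n + 2); subtract s_(2) = 10/3 ⇒ S(n) = 5*(n - 1)/(3*(n + 2)).

S(n) = \frac{5 \left(n - 1\right)}{3 \left(n + 2\right)}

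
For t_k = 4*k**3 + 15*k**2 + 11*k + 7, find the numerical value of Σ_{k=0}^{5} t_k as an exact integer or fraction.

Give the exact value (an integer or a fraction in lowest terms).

Ratio r(k) = (4*k**3 + 27*k**2 + 53*k + 37)/(4*k**3 + 15*k**2 + 11*k + 7).
Gosper form: A/B · C(k+1)/C(k) with A=1, B=1, C=k**3 + 15*k**2/4 + 11*k/4 + 7/4.
f must satisfy (1)·f(k+1) − (1)·f(k) = k**3 + 15*k**2/4 + 11*k/4 + 7/4.
Bound: deg f ≤ 4.
Solving with deg f ≤ 4: f(k) = k*(k**3 + 3*k**2 - k + 4)/4.
Certificate R = B(k−1)f/C = k*(k**3 + 3*k**2 - k + 4)/(4*k**3 + 15*k**2 + 11*k + 7) gives s_k = k*(k**3 + 3*k**2 - k + 4).
Check: Δs_k = 4*k**3 + 15*k**2 + 11*k + 7. ✓
Sum = s_(6) − s_(0); s_(6) = 1932, s_(0) = 0 ⇒ 1932.

Σ = 1932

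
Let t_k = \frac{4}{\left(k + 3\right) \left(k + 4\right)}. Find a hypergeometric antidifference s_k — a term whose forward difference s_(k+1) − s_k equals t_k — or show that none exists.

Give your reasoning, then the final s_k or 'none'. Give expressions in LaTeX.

r(k) = (k + 3)/(k + 5) after simplifying.
Gosper form: A/B · C(k+1)/C(k) with A=k + 3, B=k + 5, C=1.
Key eq: (k + 3)·f(k+1) = (k + 4)·f(k) + (1).
Bound: deg f ≤ 1.
Match coefficients ⇒ f(k) = k/3.
R(k) = B(k−1)·f(k)/C(k) = k*(k + 4)/3; s_k = R·t_k = 4*k/(3*(k + 3)).
s_(k+1) − s_k = 4/(k**2 + 7*k + 12) = t_k.

s_k = \frac{4 k}{3 \left(k + 3\right)}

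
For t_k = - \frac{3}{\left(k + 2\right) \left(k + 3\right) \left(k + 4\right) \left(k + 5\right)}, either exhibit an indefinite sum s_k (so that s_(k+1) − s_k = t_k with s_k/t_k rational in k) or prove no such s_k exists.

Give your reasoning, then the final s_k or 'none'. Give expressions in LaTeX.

s_k = \frac{k \left(- k^{2} - 9 k - 26\right)}{24 \left(k + 2\right) \left(k + 3\right) \left(k + 4\right)}

Ratio r(k) = (k + 2)/(k + 6).
Normal form (A,B,C) = (k + 2, k + 6, 1).
Solve (k + 2)·f(k+1) − (k + 5)·f(k) = 1.
d = 3 from the (1,1,0) case.
Coefficient equations give f(k) = k*(k**2 + 9*k + 26)/72.
So s_k = (B(k−1)f/C)·t_k = (k*(k + 5)*(k**2 + 9*k + 26)/72)·t_k = k*(-k**2 - 9*k - 26)/(24*(k + 2)*(k + 3)*(k + 4)).
s_(k+1) − s_k = -3/(k**4 + 14*k**3 + 71*k**2 + 154*k + 120) = t_k.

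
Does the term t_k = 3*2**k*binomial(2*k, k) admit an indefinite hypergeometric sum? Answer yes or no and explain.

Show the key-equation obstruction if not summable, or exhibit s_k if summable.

No. Not Gosper-summable.

Compute t_(k+1)/t_k: get 4*(2*k + 1)/(k + 1).
Take A(k)=8*k + 4, B(k)=k + 1, C(k)=1.
Key eq: (8*k + 4)·f(k+1) = (k)·f(k) + (1).
Degrees (1,1,0) ⇒ d ≤ -1.
Negative degree bound (-1): no f exists, t_k not Gosper-summable.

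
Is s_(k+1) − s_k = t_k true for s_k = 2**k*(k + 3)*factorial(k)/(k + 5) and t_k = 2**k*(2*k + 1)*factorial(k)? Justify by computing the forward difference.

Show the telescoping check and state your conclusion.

Invalid: residual -2**(k + 1)*(2*k**2 + 11*k + 4)*factorial(k)/((k + 5)*(k + 6)) ≠ 0.

s_(k+1) = 2**(k + 1)*(k + 4)*factorial(k + 1)/(k + 6)
s_(k+1) − s_k = 2**k*(2*k**3 + 19*k**2 + 49*k + 22)*factorial(k)/((k + 5)*(k + 6))
(s_(k+1) − s_k) − t_k = -2**(k + 1)*(2*k**2 + 11*k + 4)*factorial(k)/((k + 5)*(k + 6))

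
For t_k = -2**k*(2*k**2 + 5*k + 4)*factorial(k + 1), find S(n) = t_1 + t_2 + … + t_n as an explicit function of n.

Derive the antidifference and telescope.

S(n) = -2*2**n*n*factorial(n + 2) - 2*2**n*factorial(n + 2) + 4

Compute t_(k+1)/t_k: get 2*(2*k**3 + 13*k**2 + 29*k + 22)/(2*k**2 + 5*k + 4).
So A=2*k + 4 and B=1, with C=k**2 + 5*k/2 + 2.
Need (2*k + 4)·f(k+1) − (1)·f(k) = k**2 + 5*k/2 + 2.
From deg A=1, deg B=0, deg C=2: d=1.
Match coefficients ⇒ f(k) = k/2.
Then R = B(k−1)f/C = k/(2*k**2 + 5*k + 4), so s_k = R(k)·t_k = -2**k*k*factorial(k + 1).
Check: Δs_k = -2**k*(2*k**2 + 5*k + 4)*factorial(k + 1). ✓
Σ_(k=1)^n t_k = s_(n+1) − s_(1) = (-2**(n + 1)*(n + 1)*factorial(n + 2)) − (-4), i.e. -2*2**n*n*factorial(n + 2) - 2*2**n*factorial(n + 2) + 4.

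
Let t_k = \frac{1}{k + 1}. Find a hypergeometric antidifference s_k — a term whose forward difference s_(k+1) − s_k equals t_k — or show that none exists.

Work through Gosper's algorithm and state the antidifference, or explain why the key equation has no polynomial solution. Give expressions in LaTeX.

The ratio is (k + 1)/(k + 2).
Normal form (A,B,C) = (k + 1, k + 2, 1).
Set up (k + 1)·f(k+1) − (k + 1)·f(k) − (1) = 0.
Degrees (1,1,0) ⇒ d ≤ 0.
Write f(k) = c0. Then LHS − RHS = -1, requiring -1 = 0: contradictory. No certificate.

none (Gosper's algorithm certifies no s_k)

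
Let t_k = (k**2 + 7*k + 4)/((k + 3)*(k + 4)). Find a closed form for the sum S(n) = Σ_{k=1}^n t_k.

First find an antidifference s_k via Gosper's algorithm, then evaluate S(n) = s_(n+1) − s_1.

The ratio is (k + 3)*(7*k + (k + 1)**2 + 11)/((k + 5)*(k**2 + 7*k + 4)).
A = k + 3, B = k + 5, C = k**2 + 7*k + 4.
Solve (k + 3)·f(k+1) − (k + 4)·f(k) = k**2 + 7*k + 4.
Bound: deg f ≤ 2.
Solving with deg f ≤ 2: f(k) = k*(3*k + 1)/3.
R(k) = B(k−1)·f(k)/C(k) = k*(k + 4)*(3*k + 1)/(3*(k**2 + 7*k + 4)); s_k = R·t_k = k*(3*k + 1)/(3*(k + 3)).
s_(k+1) − s_k = (k**2 + 7*k + 4)/(k**2 + 7*k + 12) = t_k.
s_(n+1) = (3*n**2 + 7*n + 4)/(3*(n + 4)) and s_(1) = 1/3, so S(n) = n*(n + 2)/(n + 4).

S(n) = n*(n + 2)/(n + 4)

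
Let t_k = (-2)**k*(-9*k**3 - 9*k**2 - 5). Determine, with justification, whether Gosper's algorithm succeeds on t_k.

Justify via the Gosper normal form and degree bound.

The ratio is 2*(-9*(k + 1)**3 - 9*(k + 1)**2 - 5)/(9*k**3 + 9*k**2 + 5).
So A=-2 and B=1, with C=k**3 + k**2 + 5/9.
Set up (-2)·f(k+1) − (1)·f(k) − (k**3 + k**2 + 5/9) = 0.
Bound: deg f ≤ 3.
Match coefficients ⇒ f(k) = -(3*k**3 - 3*k**2 - 2*k + 3)/9.
Get s_k = R·t_k = (-2)**k*(3*k**3 - 3*k**2 - 2*k + 3) with R(k) = B(k−1)f(k)/C(k) = -(3*k**3 - 3*k**2 - 2*k + 3)/(9*k**3 + 9*k**2 + 5).
Δs = (-2)**k*(-9*k**3 - 9*k**2 - 5), as required.

Yes. s_k = (-2)**k*(3*k**3 - 3*k**2 - 2*k + 3).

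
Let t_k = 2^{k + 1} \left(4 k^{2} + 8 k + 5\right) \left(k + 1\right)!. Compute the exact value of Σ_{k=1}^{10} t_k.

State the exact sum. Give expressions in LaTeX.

t_(k+1)/t_k = 2*(4*k**3 + 24*k**2 + 49*k + 34)/(4*k**2 + 8*k + 5).
Factor: A=2*k + 4; B=1; C=k**2 + 2*k + 5/4.
Set up (2*k + 4)·f(k+1) − (1)·f(k) − (k**2 + 2*k + 5/4) = 0.
From deg A=1, deg B=0, deg C=2: d=1.
A polynomial solution: f(k) = (2*k - 1)/4.
So s_k = (B(k−1)f/C)·t_k = ((2*k - 1)/(4*k**2 + 8*k + 5))·t_k = 2**(k + 1)*(2*k - 1)*factorial(k + 1).
Δs = 2**(k + 1)*(4*k**2 + 8*k + 5)*factorial(k + 1), as required.
Sum = s_(11) − s_(1); s_(11) = 41201801625600, s_(1) = 8 ⇒ 41201801625592.

Σ = 41201801625592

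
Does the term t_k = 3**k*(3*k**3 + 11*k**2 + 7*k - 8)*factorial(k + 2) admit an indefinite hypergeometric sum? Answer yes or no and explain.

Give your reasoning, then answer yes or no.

r(k) = 3*(3*k**4 + 29*k**3 + 98*k**2 + 127*k + 39)/(3*k**3 + 11*k**2 + 7*k - 8) after simplifying.
Gosper form: A/B · C(k+1)/C(k) with A=3*k + 9, B=1, C=k**3 + 11*k**2/3 + 7*k/3 - 8/3.
Set up (3*k + 9)·f(k+1) − (1)·f(k) − (k**3 + 11*k**2/3 + 7*k/3 - 8/3) = 0.
Bound: deg f ≤ 2.
Match coefficients ⇒ f(k) = (k**2 - k - 1)/3.
Certificate R = B(k−1)f/C = (k**2 - k - 1)/(3*k**3 + 11*k**2 + 7*k - 8) gives s_k = 3**k*(k**2 - k - 1)*factorial(k + 2).
Δs = 3**k*(3*k**3 + 11*k**2 + 7*k - 8)*factorial(k + 2), as required.

Yes. s_k = 3**k*(k**2 - k - 1)*factorial(k + 2).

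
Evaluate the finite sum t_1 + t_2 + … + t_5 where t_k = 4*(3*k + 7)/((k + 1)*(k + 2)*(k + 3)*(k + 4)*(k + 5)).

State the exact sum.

Σ = 59/630

r(k) = (k + 1)*(3*k + 10)/((k + 6)*(3*k + 7)) after simplifying.
Factor: A=k + 1; B=k + 6; C=k + 7/3.
Need (k + 1)·f(k+1) − (k + 5)·f(k) = k + 7/3.
deg f ≤ 4 (via 1,1,1).
Solving with deg f ≤ 4: f(k) = k*(k + 2)*(k**2 + 8*k + 19)/36.
R(k) = B(k−1)·f(k)/C(k) = k*(k + 2)*(k + 5)*(k**2 + 8*k + 19)/(12*(3*k + 7)); s_k = R·t_k = k*(k**2 + 8*k + 19)/(3*(k**3 + 8*k**2 + 19*k + 12)).
Verify: 4*(3*k + 7)/(k**5 + 15*k**4 + 85*k**3 + 225*k**2 + 274*k + 120) matches t_k.
Σ_(k=1)^(5) t_k = s_(6) − s_(1) = 103/315 − (7/30) = 59/630.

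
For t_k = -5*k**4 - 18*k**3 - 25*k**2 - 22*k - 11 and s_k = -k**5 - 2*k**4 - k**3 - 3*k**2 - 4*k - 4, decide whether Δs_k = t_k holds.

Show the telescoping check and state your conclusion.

s_(k+1) = -k**5 - 7*k**4 - 19*k**3 - 28*k**2 - 26*k - 15
s_(k+1) − s_k = -5*k**4 - 18*k**3 - 25*k**2 - 22*k - 11
(s_(k+1) − s_k) − t_k = 0

Valid: the claim telescopes to t_k.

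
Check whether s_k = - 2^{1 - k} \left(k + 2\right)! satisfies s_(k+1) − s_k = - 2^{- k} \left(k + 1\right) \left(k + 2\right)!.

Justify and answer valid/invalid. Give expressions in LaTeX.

Valid — Δs_k = t_k.

s_(k+1) = -factorial(k + 3)/2**k
s_(k+1) − s_k = -(k + 1)*factorial(k + 2)/2**k
(s_(k+1) − s_k) − t_k = 0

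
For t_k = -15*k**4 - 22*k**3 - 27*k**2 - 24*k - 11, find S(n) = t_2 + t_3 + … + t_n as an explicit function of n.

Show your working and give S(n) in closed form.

S(n) = -3*n**5 - 13*n**4 - 25*n**3 - 31*n**2 - 27*n + 99

Step 1: r(k) = (15*k**4 + 82*k**3 + 183*k**2 + 204*k + 99)/(15*k**4 + 22*k**3 + 27*k**2 + 24*k + 11).
A = 1, B = 1, C = k**4 + 22*k**3/15 + 9*k**2/5 + 8*k/5 + 11/15.
f must satisfy (1)·f(k+1) − (1)·f(k) = k**4 + 22*k**3/15 + 9*k**2/5 + 8*k/5 + 11/15.
d = 5 from the (0,0,4) case.
Coefficient equations give f(k) = k*(3*k**4 - 2*k**3 + 3*k**2 + 4*k + 3)/15.
Certificate R = B(k−1)f/C = k*(3*k**4 - 2*k**3 + 3*k**2 + 4*k + 3)/(15*k**4 + 22*k**3 + 27*k**2 + 24*k + 11) gives s_k = k*(-3*k**4 + 2*k**3 - 3*k**2 - 4*k - 3).
s_(k+1) − s_k = -15*k**4 - 22*k**3 - 27*k**2 - 24*k - 11 = t_k.
Telescope: S(n) = s_(n+1) − s_(2) = -3*n**5 - 13*n**4 - 25*n**3 - 31*n**2 - 27*n - 11 − (-110) = -3*n**5 - 13*n**4 - 25*n**3 - 31*n**2 - 27*n + 99.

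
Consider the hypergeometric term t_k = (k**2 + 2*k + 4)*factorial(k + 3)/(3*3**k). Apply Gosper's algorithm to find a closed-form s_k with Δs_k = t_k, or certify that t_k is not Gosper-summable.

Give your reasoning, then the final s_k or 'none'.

s_k = k*factorial(k + 3)/3**k

t_(k+1)/t_k = (k + 4)*(2*k + (k + 1)**2 + 6)/(3*(k**2 + 2*k + 4)).
A = k/3 + 4/3, B = 1, C = k**2 + 2*k + 4.
Set up (k/3 + 4/3)·f(k+1) − (1)·f(k) − (k**2 + 2*k + 4) = 0.
Degrees (1,0,2) ⇒ d ≤ 1.
A polynomial solution: f(k) = 3*k.
Then R = B(k−1)f/C = 3*k/(k**2 + 2*k + 4), so s_k = R(k)·t_k = k*factorial(k + 3)/3**k.
Verify: (k**2 + 2*k + 4)*factorial(k + 3)/(3*3**k) matches t_k.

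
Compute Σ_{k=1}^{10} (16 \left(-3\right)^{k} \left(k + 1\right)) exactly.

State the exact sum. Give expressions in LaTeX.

Σ = 7971600

The ratio is 3*(-k - 2)/(k + 1).
A = -3, B = 1, C = k + 1.
Key eq: (-3)·f(k+1) = (1)·f(k) + (k + 1).
deg f ≤ 1 (via 0,0,1).
Coefficient equations give f(k) = -(4*k + 1)/16.
Certificate R = B(k−1)f/C = -(4*k + 1)/(16*(k + 1)) gives s_k = (-3)**k*(-4*k - 1).
Check: Δs_k = 16*(-3)**k*(k + 1). ✓
Sum = s_(11) − s_(1); s_(11) = 7971615, s_(1) = 15 ⇒ 7971600.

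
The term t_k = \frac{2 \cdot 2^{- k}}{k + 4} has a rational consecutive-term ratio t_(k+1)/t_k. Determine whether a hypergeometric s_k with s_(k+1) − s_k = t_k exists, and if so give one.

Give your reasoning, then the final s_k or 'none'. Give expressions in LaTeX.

Ratio r(k) = (k + 4)/(2*(k + 5)).
Normal form (A,B,C) = (k/2 + 2, k + 5, 1).
Set up (k/2 + 2)·f(k+1) − (k + 4)·f(k) − (1) = 0.
d = -1 from the (1,1,0) case.
Negative degree bound (-1): no f exists, t_k not Gosper-summable.

no hypergeometric antidifference exists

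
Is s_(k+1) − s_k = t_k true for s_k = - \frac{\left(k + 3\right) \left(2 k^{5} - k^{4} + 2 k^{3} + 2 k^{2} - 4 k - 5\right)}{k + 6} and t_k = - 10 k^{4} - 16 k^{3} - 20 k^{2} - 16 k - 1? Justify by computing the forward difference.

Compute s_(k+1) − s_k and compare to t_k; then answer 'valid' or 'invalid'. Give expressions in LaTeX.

Invalid: residual \frac{3 \left(8 k^{5} + 77 k^{4} + 114 k^{3} + 134 k^{2} + 101 k + 11\right)}{k^{2} + 13 k + 42} ≠ 0.

s_(k+1) = (-2*k**6 - 17*k**5 - 54*k**4 - 94*k**3 - 100*k**2 - 44*k + 16)/(k + 7)
s_(k+1) − s_k = (-10*k**6 - 122*k**5 - 417*k**4 - 606*k**3 - 647*k**2 - 382*k - 9)/(k**2 + 13*k + 42)
(s_(k+1) − s_k) − t_k = 3*(8*k**5 + 77*k**4 + 114*k**3 + 134*k**2 + 101*k + 11)/(k**2 + 13*k + 42)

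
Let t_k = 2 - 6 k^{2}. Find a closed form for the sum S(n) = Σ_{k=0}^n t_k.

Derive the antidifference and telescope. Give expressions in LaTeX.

t_(k+1)/t_k = (3*(k + 1)**2 - 1)/(3*k**2 - 1).
Gosper form: A/B · C(k+1)/C(k) with A=1, B=1, C=k**2 - 1/3.
Set up (1)·f(k+1) − (1)·f(k) − (k**2 - 1/3) = 0.
From deg A=0, deg B=0, deg C=2: d=3.
Match coefficients ⇒ f(k) = k*(2*k**2 - 3*k - 1)/6.
Get s_k = R·t_k = k*(-2*k**2 + 3*k + 1) with R(k) = B(k−1)f(k)/C(k) = k*(2*k**2 - 3*k - 1)/(2*(3*k**2 - 1)).
Verify: 2 - 6*k**2 matches t_k.
Telescope: S(n) = s_(n+1) − s_(0) = -2*n**3 - 3*n**2 + n + 2 − (0) = -2*n**3 - 3*n**2 + n + 2.

S(n) = - 2 n^{3} - 3 n^{2} + n + 2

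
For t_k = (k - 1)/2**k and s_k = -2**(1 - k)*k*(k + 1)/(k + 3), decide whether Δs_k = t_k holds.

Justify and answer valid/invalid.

s_(k+1) = -(k + 1)*(k + 2)/(2**k*(k + 4))
s_(k+1) − s_k = (k**3 + 4*k**2 - 3*k - 6)/(2**k*(k**2 + 7*k + 12))
(s_(k+1) − s_k) − t_k = 2**(1 - k)*(-k**2 - 4*k + 3)/(k**2 + 7*k + 12)

Invalid: residual 2**(1 - k)*(-k**2 - 4*k + 3)/(k**2 + 7*k + 12) ≠ 0.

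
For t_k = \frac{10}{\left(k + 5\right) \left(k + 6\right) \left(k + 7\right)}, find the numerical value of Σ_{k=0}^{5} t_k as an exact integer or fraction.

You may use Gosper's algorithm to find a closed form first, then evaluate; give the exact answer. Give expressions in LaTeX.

Ratio r(k) = (k + 5)/(k + 8).
Take A(k)=k + 5, B(k)=k + 8, C(k)=1.
Need (k + 5)·f(k+1) − (k + 7)·f(k) = 1.
d = 2 from the (1,1,0) case.
Coefficient equations give f(k) = k*(k + 11)/60.
R(k) = B(k−1)·f(k)/C(k) = k*(k + 7)*(k + 11)/60; s_k = R·t_k = k*(k + 11)/(6*(k + 5)*(k + 6)).
Δs = 10/(k**3 + 18*k**2 + 107*k + 210), as required.
Telescoping: Σ = s_(6) − s_(0) = 17/132 − (0) = 17/132.

Σ = 17/132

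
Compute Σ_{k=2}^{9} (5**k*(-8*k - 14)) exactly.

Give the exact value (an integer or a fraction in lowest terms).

Σ = -205078000

Ratio r(k) = 5*(4*k + 11)/(4*k + 7).
Factor: A=5; B=1; C=k + 7/4.
Key eq: (5)·f(k+1) = (1)·f(k) + (k + 7/4).
d = 1 from the (0,0,1) case.
Coefficient equations give f(k) = (2*k + 1)/8.
Certificate R = B(k−1)f/C = (2*k + 1)/(2*(4*k + 7)) gives s_k = 5**k*(-2*k - 1).
Verify: 5**k*(-8*k - 14) matches t_k.
Sum = s_(10) − s_(2); s_(10) = -205078125, s_(2) = -125 ⇒ -205078000.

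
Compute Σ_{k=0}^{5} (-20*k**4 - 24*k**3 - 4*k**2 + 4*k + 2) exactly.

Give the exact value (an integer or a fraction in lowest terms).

Σ = -25128

r(k) = (10*k**4 + 52*k**3 + 98*k**2 + 78*k + 21)/(10*k**4 + 12*k**3 + 2*k**2 - 2*k - 1) after simplifying.
So A=1 and B=1, with C=k**4 + 6*k**3/5 + k**2/5 - k/5 - 1/10.
Need (1)·f(k+1) − (1)·f(k) = k**4 + 6*k**3/5 + k**2/5 - k/5 - 1/10.
Degrees (0,0,4) ⇒ d ≤ 5.
Solve for f: f(k) = k**2*(2*k**3 - 2*k**2 - 2*k + 1)/10 (degree 5 ≤ 5).
So s_k = (B(k−1)f/C)·t_k = (k**2*(2*k**3 - 2*k**2 - 2*k + 1)/(10*k**4 + 12*k**3 + 2*k**2 - 2*k - 1))·t_k = k**2*(-4*k**3 + 4*k**2 + 4*k - 2).
s_(k+1) − s_k = -20*k**4 - 24*k**3 - 4*k**2 + 4*k + 2 = t_k.
Sum = s_(6) − s_(0); s_(6) = -25128, s_(0) = 0 ⇒ -25128.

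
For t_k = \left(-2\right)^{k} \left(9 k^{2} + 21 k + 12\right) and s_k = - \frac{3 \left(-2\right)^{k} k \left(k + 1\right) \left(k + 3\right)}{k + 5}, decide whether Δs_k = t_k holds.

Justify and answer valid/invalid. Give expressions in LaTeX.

s_(k+1) = 6*(-2)**k*(k + 1)*(k + 2)*(k + 4)/(k + 6)
s_(k+1) − s_k = (-2)**k*(9*k**4 + 102*k**3 + 375*k**2 + 522*k + 240)/(k**2 + 11*k + 30)
(s_(k+1) − s_k) − t_k = (-2)**(k + 1)*(9*k**3 + 69*k**2 + 120*k + 60)/(k**2 + 11*k + 30)

Invalid: residual \frac{\left(-2\right)^{k + 1} \left(9 k^{3} + 69 k^{2} + 120 k + 60\right)}{k^{2} + 11 k + 30} ≠ 0.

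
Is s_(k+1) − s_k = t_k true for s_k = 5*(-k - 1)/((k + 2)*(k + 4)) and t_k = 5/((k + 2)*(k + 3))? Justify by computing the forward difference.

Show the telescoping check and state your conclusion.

Invalid: residual 15*(-2*k - 7)/(k**4 + 14*k**3 + 71*k**2 + 154*k + 120) ≠ 0.

s_(k+1) = 5*(-k - 2)/((k + 3)*(k + 5))
s_(k+1) − s_k = 5*(k**2 + 3*k - 1)/(k**4 + 14*k**3 + 71*k**2 + 154*k + 120)
(s_(k+1) − s_k) − t_k = 15*(-2*k - 7)/(k**4 + 14*k**3 + 71*k**2 + 154*k + 120)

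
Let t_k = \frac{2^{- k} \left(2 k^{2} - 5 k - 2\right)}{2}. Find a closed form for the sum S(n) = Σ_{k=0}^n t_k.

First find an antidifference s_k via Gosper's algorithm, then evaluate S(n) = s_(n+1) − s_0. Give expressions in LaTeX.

Compute t_(k+1)/t_k: get (2*k**2 - k - 5)/(2*(2*k**2 - 5*k - 2)).
A = 1/2, B = 1, C = k**2 - 5*k/2 - 1.
Key eq: (1/2)·f(k+1) = (1)·f(k) + (k**2 - 5*k/2 - 1).
d = 2 from the (0,0,2) case.
Solving with deg f ≤ 2: f(k) = -(k - 1)*(2*k + 1).
So s_k = (B(k−1)f/C)·t_k = (-2*(k - 1)*(2*k + 1)/(2*k**2 - 5*k - 2))·t_k = (-2*k**2 + k + 1)/2**k.
s_(k+1) − s_k = (2*k**2 - 5*k - 2)/(2*2**k) = t_k.
Evaluate: s_(n+1) = 2**(-n - 1)*n*(-2*n - 3); subtract s_(0) = 1 ⇒ S(n) = -1 - n**2/2**n - 3*n/(2*2**n).

S(n) = -1 - 2^{- n} n^{2} - \frac{3 \cdot 2^{- n} n}{2}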